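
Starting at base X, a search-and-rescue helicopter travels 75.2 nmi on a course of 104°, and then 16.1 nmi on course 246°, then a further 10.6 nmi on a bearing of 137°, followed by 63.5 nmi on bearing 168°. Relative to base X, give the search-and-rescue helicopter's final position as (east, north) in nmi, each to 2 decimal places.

Leg 1 (104°, 75.2 nmi): east 75.2 sin 104° = 72.97, north 75.2 cos 104° = -18.19
Leg 2 (246°, 16.1 nmi): east 16.1 sin 246° = -14.71, north 16.1 cos 246° = -6.55
Leg 3 (137°, 10.6 nmi): east 10.6 sin 137° = 7.23, north 10.6 cos 137° = -7.75
Leg 4 (168°, 63.5 nmi): east 63.5 sin 168° = 13.20, north 63.5 cos 168° = -62.11
Summing: 78.69 nmi east, -94.61 nmi north → (78.69, -94.61).

(78.69, -94.61)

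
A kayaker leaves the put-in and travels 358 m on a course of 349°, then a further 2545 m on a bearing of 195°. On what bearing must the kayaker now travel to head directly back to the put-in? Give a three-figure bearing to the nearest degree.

019°

Leg 1 (349°, 358 m): east 358 sin 349° = -68.31, north 358 cos 349° = 351.42
Leg 2 (195°, 2545 m): east 2545 sin 195° = -658.69, north 2545 cos 195° = -2458.28
Net displacement: -727.00 east, -2106.86 north. Direction back to start is (727.00, 2106.86): bearing = atan2(727.00, 2106.86) mod 360° = 19.04° ≈ 019°.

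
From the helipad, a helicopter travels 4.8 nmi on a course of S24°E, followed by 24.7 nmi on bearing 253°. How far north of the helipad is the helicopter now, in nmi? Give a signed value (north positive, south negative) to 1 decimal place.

Leg 1 (S24°E, 4.8 nmi): east 4.8 sin 156° = 1.95, north 4.8 cos 156° = -4.39
Leg 2 (253°, 24.7 nmi): east 24.7 sin 253° = -23.62, north 24.7 cos 253° = -7.22
Net north component: -11.61 nmi.

-11.6 nmi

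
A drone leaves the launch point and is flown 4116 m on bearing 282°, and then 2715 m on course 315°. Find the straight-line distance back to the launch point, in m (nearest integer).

Leg 1 (282°, 4116 m): east 4116 sin 282° = -4026.06, north 4116 cos 282° = 855.76
Leg 2 (315°, 2715 m): east 2715 sin 315° = -1919.79, north 2715 cos 315° = 1919.79
Net: -5945.85 east, 2775.56 north. Distance = √((-5945.85)² + (2775.56)²) = 6561.773 m.

6562 m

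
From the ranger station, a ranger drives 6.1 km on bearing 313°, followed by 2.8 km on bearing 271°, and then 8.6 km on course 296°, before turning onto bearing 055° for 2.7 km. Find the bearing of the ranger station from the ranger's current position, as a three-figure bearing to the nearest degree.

Leg 1 (313°, 6.1 km): east 6.1 sin 313° = -4.46, north 6.1 cos 313° = 4.16
Leg 2 (271°, 2.8 km): east 2.8 sin 271° = -2.80, north 2.8 cos 271° = 0.05
Leg 3 (296°, 8.6 km): east 8.6 sin 296° = -7.73, north 8.6 cos 296° = 3.77
Leg 4 (055°, 2.7 km): east 2.7 sin 55° = 2.21, north 2.7 cos 55° = 1.55
Net displacement: -12.78 east, 9.53 north. Direction back to start is (12.78, -9.53): bearing = atan2(12.78, -9.53) mod 360° = 126.71° ≈ 127°.

127°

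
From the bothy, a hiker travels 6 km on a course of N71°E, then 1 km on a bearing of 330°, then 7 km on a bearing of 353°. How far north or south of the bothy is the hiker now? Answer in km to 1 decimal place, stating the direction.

Leg 1 (N71°E, 6 km): east 6 sin 71° = 5.67, north 6 cos 71° = 1.95
Leg 2 (330°, 1 km): east 1 sin 330° = -0.50, north 1 cos 330° = 0.87
Leg 3 (353°, 7 km): east 7 sin 353° = -0.85, north 7 cos 353° = 6.95
Net north component: 9.77 km.

9.8 km north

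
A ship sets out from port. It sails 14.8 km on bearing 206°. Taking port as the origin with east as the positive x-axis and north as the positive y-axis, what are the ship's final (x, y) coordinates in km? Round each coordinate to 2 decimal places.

Leg 1 (206°, 14.8 km): east 14.8 sin 206° = -6.49, north 14.8 cos 206° = -13.30
Summing: -6.49 km east, -13.30 km north → (-6.49, -13.30).

(-6.49, -13.30)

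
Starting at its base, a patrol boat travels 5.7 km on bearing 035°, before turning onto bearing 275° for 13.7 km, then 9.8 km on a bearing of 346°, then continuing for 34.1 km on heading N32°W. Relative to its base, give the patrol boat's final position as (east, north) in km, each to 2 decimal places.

Leg 1 (035°, 5.7 km): east 5.7 sin 35° = 3.27, north 5.7 cos 35° = 4.67
Leg 2 (275°, 13.7 km): east 13.7 sin 275° = -13.65, north 13.7 cos 275° = 1.19
Leg 3 (346°, 9.8 km): east 9.8 sin 346° = -2.37, north 9.8 cos 346° = 9.51
Leg 4 (N32°W, 34.1 km): east 34.1 sin 328° = -18.07, north 34.1 cos 328° = 28.92
Summing: -30.82 km east, 44.29 km north → (-30.82, 44.29).

(-30.82, 44.29)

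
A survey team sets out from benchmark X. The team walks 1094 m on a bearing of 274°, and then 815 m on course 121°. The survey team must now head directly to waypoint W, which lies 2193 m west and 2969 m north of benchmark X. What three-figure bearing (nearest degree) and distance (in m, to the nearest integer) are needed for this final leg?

331°, 3770 m

Leg 1 (274°, 1094 m): east 1094 sin 274° = -1091.34, north 1094 cos 274° = 76.31
Leg 2 (121°, 815 m): east 815 sin 121° = 698.59, north 815 cos 121° = -419.76
Current position: (-392.74, -343.44). Target: (-2193, 2969). Remaining: Δeast = -1800.26, Δnorth = 3312.44.
Bearing = atan2(-1800.26, 3312.44) mod 360° = 331.48°; distance = √((-1800.26)² + (3312.44)²) = 3770.039 m.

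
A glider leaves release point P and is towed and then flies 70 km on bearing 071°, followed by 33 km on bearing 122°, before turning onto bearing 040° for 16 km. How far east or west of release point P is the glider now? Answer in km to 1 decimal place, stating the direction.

104.5 km east

Leg 1 (071°, 70 km): east 70 sin 71° = 66.19, north 70 cos 71° = 22.79
Leg 2 (122°, 33 km): east 33 sin 122° = 27.99, north 33 cos 122° = -17.49
Leg 3 (040°, 16 km): east 16 sin 40° = 10.28, north 16 cos 40° = 12.26
Net east component: 104.46 km.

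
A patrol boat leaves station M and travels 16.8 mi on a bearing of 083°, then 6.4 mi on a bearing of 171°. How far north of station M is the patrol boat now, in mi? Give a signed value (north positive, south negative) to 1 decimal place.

-4.3 mi

Leg 1 (083°, 16.8 mi): east 16.8 sin 83° = 16.67, north 16.8 cos 83° = 2.05
Leg 2 (171°, 6.4 mi): east 6.4 sin 171° = 1.00, north 6.4 cos 171° = -6.32
Net north component: -4.27 mi.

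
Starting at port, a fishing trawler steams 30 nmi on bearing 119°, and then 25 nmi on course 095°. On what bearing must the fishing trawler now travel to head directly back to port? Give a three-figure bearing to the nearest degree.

288°

Leg 1 (119°, 30 nmi): east 30 sin 119° = 26.24, north 30 cos 119° = -14.54
Leg 2 (095°, 25 nmi): east 25 sin 95° = 24.90, north 25 cos 95° = -2.18
Net displacement: 51.14 east, -16.72 north. Direction back to start is (-51.14, 16.72): bearing = atan2(-51.14, 16.72) mod 360° = 288.11° ≈ 288°.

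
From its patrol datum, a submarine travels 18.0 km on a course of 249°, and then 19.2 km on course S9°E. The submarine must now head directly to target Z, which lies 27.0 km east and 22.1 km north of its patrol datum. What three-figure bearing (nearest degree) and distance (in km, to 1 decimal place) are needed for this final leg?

Leg 1 (249°, 18.0 km): east 18.0 sin 249° = -16.80, north 18.0 cos 249° = -6.45
Leg 2 (S9°E, 19.2 km): east 19.2 sin 171° = 3.00, north 19.2 cos 171° = -18.96
Current position: (-13.80, -25.41). Target: (27.0, 22.1). Remaining: Δeast = 40.80, Δnorth = 47.51.
Bearing = atan2(40.80, 47.51) mod 360° = 40.65°; distance = √((40.80)² + (47.51)²) = 62.628 km.

041°, 62.6 km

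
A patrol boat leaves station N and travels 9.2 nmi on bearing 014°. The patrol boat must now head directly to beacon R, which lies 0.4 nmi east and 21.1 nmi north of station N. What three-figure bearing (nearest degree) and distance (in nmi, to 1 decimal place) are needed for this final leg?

351°, 12.3 nmi

Leg 1 (014°, 9.2 nmi): east 9.2 sin 14° = 2.23, north 9.2 cos 14° = 8.93
Current position: (2.23, 8.93). Target: (0.4, 21.1). Remaining: Δeast = -1.83, Δnorth = 12.17.
Bearing = atan2(-1.83, 12.17) mod 360° = 351.47°; distance = √((-1.83)² + (12.17)²) = 12.309 nmi.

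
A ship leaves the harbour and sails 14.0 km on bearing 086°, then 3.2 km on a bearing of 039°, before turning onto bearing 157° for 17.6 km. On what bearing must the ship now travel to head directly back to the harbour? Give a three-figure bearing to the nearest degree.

299°

Leg 1 (086°, 14.0 km): east 14.0 sin 86° = 13.97, north 14.0 cos 86° = 0.98
Leg 2 (039°, 3.2 km): east 3.2 sin 39° = 2.01, north 3.2 cos 39° = 2.49
Leg 3 (157°, 17.6 km): east 17.6 sin 157° = 6.88, north 17.6 cos 157° = -16.20
Net displacement: 22.86 east, -12.74 north. Direction back to start is (-22.86, 12.74): bearing = atan2(-22.86, 12.74) mod 360° = 299.13° ≈ 299°.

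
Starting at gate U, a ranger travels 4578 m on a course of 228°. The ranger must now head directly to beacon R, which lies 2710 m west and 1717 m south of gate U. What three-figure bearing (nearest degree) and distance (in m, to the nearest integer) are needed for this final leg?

027°, 1514 m

Leg 1 (228°, 4578 m): east 4578 sin 228° = -3402.12, north 4578 cos 228° = -3063.28
Current position: (-3402.12, -3063.28). Target: (-2710, -1717). Remaining: Δeast = 692.12, Δnorth = 1346.28.
Bearing = atan2(692.12, 1346.28) mod 360° = 27.21°; distance = √((692.12)² + (1346.28)²) = 1513.769 m.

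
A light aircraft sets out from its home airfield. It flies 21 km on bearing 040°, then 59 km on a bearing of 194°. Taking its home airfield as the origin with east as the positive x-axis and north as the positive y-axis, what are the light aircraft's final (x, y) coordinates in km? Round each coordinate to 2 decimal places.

Leg 1 (040°, 21 km): east 21 sin 40° = 13.50, north 21 cos 40° = 16.09
Leg 2 (194°, 59 km): east 59 sin 194° = -14.27, north 59 cos 194° = -57.25
Summing: -0.77 km east, -41.16 km north → (-0.77, -41.16).

(-0.77, -41.16)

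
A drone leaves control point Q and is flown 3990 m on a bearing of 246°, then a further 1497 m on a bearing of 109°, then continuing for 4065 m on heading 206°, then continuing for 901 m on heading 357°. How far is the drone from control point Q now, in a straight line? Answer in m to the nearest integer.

Leg 1 (246°, 3990 m): east 3990 sin 246° = -3645.05, north 3990 cos 246° = -1622.88
Leg 2 (109°, 1497 m): east 1497 sin 109° = 1415.44, north 1497 cos 109° = -487.38
Leg 3 (206°, 4065 m): east 4065 sin 206° = -1781.98, north 4065 cos 206° = -3653.60
Leg 4 (357°, 901 m): east 901 sin 357° = -47.15, north 901 cos 357° = 899.77
Net: -4058.74 east, -4864.09 north. Distance = √((-4058.74)² + (-4864.09)²) = 6335.038 m.

6335 m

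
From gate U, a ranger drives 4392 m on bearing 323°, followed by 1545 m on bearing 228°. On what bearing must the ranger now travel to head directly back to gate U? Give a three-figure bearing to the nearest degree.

123°

Leg 1 (323°, 4392 m): east 4392 sin 323° = -2643.17, north 4392 cos 323° = 3507.61
Leg 2 (228°, 1545 m): east 1545 sin 228° = -1148.16, north 1545 cos 228° = -1033.81
Net displacement: -3791.33 east, 2473.80 north. Direction back to start is (3791.33, -2473.80): bearing = atan2(3791.33, -2473.80) mod 360° = 123.12° ≈ 123°.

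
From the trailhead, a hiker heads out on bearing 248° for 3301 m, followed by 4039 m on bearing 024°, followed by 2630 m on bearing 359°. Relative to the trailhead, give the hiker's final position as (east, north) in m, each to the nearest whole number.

(-1464, 5083)

Leg 1 (248°, 3301 m): east 3301 sin 248° = -3060.63, north 3301 cos 248° = -1236.58
Leg 2 (024°, 4039 m): east 4039 sin 24° = 1642.81, north 4039 cos 24° = 3689.81
Leg 3 (359°, 2630 m): east 2630 sin 359° = -45.90, north 2630 cos 359° = 2629.60
Summing: -1463.72 m east, 5082.83 m north → (-1464, 5083).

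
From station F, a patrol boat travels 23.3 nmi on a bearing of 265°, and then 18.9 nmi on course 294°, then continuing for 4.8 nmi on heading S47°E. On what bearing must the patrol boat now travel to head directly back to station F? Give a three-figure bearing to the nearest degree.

Leg 1 (265°, 23.3 nmi): east 23.3 sin 265° = -23.21, north 23.3 cos 265° = -2.03
Leg 2 (294°, 18.9 nmi): east 18.9 sin 294° = -17.27, north 18.9 cos 294° = 7.69
Leg 3 (S47°E, 4.8 nmi): east 4.8 sin 133° = 3.51, north 4.8 cos 133° = -3.27
Net displacement: -36.97 east, 2.38 north. Direction back to start is (36.97, -2.38): bearing = atan2(36.97, -2.38) mod 360° = 93.69° ≈ 094°.

094°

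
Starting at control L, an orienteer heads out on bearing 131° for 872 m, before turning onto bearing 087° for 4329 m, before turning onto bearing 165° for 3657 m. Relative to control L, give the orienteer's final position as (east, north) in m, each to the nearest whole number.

(5928, -3878)

Leg 1 (131°, 872 m): east 872 sin 131° = 658.11, north 872 cos 131° = -572.08
Leg 2 (087°, 4329 m): east 4329 sin 87° = 4323.07, north 4329 cos 87° = 226.56
Leg 3 (165°, 3657 m): east 3657 sin 165° = 946.50, north 3657 cos 165° = -3532.39
Summing: 5927.68 m east, -3877.91 m north → (5928, -3878).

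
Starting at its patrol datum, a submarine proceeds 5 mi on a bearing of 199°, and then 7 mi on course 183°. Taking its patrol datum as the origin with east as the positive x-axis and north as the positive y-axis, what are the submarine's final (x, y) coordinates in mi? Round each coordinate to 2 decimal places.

Leg 1 (199°, 5 mi): east 5 sin 199° = -1.63, north 5 cos 199° = -4.73
Leg 2 (183°, 7 mi): east 7 sin 183° = -0.37, north 7 cos 183° = -6.99
Summing: -1.99 mi east, -11.72 mi north → (-1.99, -11.72).

(-1.99, -11.72)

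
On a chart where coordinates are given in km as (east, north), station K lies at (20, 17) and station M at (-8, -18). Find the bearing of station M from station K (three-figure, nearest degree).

Δeast = -8 − 20 = -28.00; Δnorth = -18 − 17 = -35.00.
Bearing = atan2(Δeast, Δnorth) mod 360° = 218.66° ≈ 219°.

219°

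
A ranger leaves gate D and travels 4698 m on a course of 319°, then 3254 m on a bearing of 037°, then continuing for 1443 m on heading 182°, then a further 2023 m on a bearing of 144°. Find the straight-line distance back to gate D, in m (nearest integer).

3066 m

Leg 1 (319°, 4698 m): east 4698 sin 319° = -3082.17, north 4698 cos 319° = 3545.63
Leg 2 (037°, 3254 m): east 3254 sin 37° = 1958.31, north 3254 cos 37° = 2598.76
Leg 3 (182°, 1443 m): east 1443 sin 182° = -50.36, north 1443 cos 182° = -1442.12
Leg 4 (144°, 2023 m): east 2023 sin 144° = 1189.09, north 2023 cos 144° = -1636.64
Net: 14.87 east, 3065.62 north. Distance = √((14.87)² + (3065.62)²) = 3065.659 m.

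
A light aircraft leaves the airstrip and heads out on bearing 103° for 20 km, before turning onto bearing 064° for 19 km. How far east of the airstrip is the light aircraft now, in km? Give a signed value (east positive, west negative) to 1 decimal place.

Leg 1 (103°, 20 km): east 20 sin 103° = 19.49, north 20 cos 103° = -4.50
Leg 2 (064°, 19 km): east 19 sin 64° = 17.08, north 19 cos 64° = 8.33
Net east component: 36.56 km.

36.6 km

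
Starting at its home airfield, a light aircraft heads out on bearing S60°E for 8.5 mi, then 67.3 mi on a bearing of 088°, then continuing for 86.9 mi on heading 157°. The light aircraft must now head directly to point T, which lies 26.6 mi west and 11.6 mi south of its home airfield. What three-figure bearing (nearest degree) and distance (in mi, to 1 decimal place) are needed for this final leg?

297°, 152.4 mi

Leg 1 (S60°E, 8.5 mi): east 8.5 sin 120° = 7.36, north 8.5 cos 120° = -4.25
Leg 2 (088°, 67.3 mi): east 67.3 sin 88° = 67.26, north 67.3 cos 88° = 2.35
Leg 3 (157°, 86.9 mi): east 86.9 sin 157° = 33.95, north 86.9 cos 157° = -79.99
Current position: (108.57, -81.89). Target: (-26.6, -11.6). Remaining: Δeast = -135.17, Δnorth = 70.29.
Bearing = atan2(-135.17, 70.29) mod 360° = 297.48°; distance = √((-135.17)² + (70.29)²) = 152.359 mi.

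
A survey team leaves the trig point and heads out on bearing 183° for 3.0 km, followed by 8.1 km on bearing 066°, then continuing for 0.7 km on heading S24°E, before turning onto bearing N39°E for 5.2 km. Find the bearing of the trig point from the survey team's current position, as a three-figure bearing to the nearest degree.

251°

Leg 1 (183°, 3.0 km): east 3.0 sin 183° = -0.16, north 3.0 cos 183° = -3.00
Leg 2 (066°, 8.1 km): east 8.1 sin 66° = 7.40, north 8.1 cos 66° = 3.29
Leg 3 (S24°E, 0.7 km): east 0.7 sin 156° = 0.28, north 0.7 cos 156° = -0.64
Leg 4 (N39°E, 5.2 km): east 5.2 sin 39° = 3.27, north 5.2 cos 39° = 4.04
Net displacement: 10.80 east, 3.70 north. Direction back to start is (-10.80, -3.70): bearing = atan2(-10.80, -3.70) mod 360° = 251.09° ≈ 251°.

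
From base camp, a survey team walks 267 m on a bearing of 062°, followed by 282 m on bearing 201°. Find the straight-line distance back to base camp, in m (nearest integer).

193 m

Leg 1 (062°, 267 m): east 267 sin 62° = 235.75, north 267 cos 62° = 125.35
Leg 2 (201°, 282 m): east 282 sin 201° = -101.06, north 282 cos 201° = -263.27
Net: 134.69 east, -137.92 north. Distance = √((134.69)² + (-137.92)²) = 192.777 m.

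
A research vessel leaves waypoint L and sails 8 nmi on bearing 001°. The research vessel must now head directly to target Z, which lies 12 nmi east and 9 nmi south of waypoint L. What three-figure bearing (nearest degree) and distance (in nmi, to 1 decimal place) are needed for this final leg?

Leg 1 (001°, 8 nmi): east 8 sin 1° = 0.14, north 8 cos 1° = 8.00
Current position: (0.14, 8.00). Target: (12, -9). Remaining: Δeast = 11.86, Δnorth = -17.00.
Bearing = atan2(11.86, -17.00) mod 360° = 145.10°; distance = √((11.86)² + (-17.00)²) = 20.727 nmi.

145°, 20.7 nmi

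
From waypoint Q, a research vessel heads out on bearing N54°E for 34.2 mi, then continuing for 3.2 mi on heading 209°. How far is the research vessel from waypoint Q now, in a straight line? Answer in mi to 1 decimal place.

31.3 mi

Leg 1 (N54°E, 34.2 mi): east 34.2 sin 54° = 27.67, north 34.2 cos 54° = 20.10
Leg 2 (209°, 3.2 mi): east 3.2 sin 209° = -1.55, north 3.2 cos 209° = -2.80
Net: 26.12 east, 17.30 north. Distance = √((26.12)² + (17.30)²) = 31.329 mi.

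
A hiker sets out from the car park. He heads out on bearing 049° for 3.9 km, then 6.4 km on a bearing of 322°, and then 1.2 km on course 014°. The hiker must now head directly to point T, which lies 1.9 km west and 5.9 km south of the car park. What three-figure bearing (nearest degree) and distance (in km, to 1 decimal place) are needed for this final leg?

185°, 14.7 km

Leg 1 (049°, 3.9 km): east 3.9 sin 49° = 2.94, north 3.9 cos 49° = 2.56
Leg 2 (322°, 6.4 km): east 6.4 sin 322° = -3.94, north 6.4 cos 322° = 5.04
Leg 3 (014°, 1.2 km): east 1.2 sin 14° = 0.29, north 1.2 cos 14° = 1.16
Current position: (-0.71, 8.77). Target: (-1.9, -5.9). Remaining: Δeast = -1.19, Δnorth = -14.67.
Bearing = atan2(-1.19, -14.67) mod 360° = 184.65°; distance = √((-1.19)² + (-14.67)²) = 14.715 km.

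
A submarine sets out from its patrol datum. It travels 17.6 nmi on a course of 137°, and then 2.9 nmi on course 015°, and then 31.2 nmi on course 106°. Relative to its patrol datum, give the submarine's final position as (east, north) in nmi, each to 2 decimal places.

(42.75, -18.67)

Leg 1 (137°, 17.6 nmi): east 17.6 sin 137° = 12.00, north 17.6 cos 137° = -12.87
Leg 2 (015°, 2.9 nmi): east 2.9 sin 15° = 0.75, north 2.9 cos 15° = 2.80
Leg 3 (106°, 31.2 nmi): east 31.2 sin 106° = 29.99, north 31.2 cos 106° = -8.60
Summing: 42.75 nmi east, -18.67 nmi north → (42.75, -18.67).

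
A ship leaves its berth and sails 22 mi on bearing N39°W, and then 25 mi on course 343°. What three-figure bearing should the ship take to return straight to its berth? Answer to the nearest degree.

153°

Leg 1 (N39°W, 22 mi): east 22 sin 321° = -13.85, north 22 cos 321° = 17.10
Leg 2 (343°, 25 mi): east 25 sin 343° = -7.31, north 25 cos 343° = 23.91
Net displacement: -21.15 east, 41.00 north. Direction back to start is (21.15, -41.00): bearing = atan2(21.15, -41.00) mod 360° = 152.71° ≈ 153°.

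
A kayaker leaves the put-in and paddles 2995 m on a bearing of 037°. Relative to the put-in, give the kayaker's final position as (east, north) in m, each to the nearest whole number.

Leg 1 (037°, 2995 m): east 2995 sin 37° = 1802.44, north 2995 cos 37° = 2391.91
Summing: 1802.44 m east, 2391.91 m north → (1802, 2392).

(1802, 2392)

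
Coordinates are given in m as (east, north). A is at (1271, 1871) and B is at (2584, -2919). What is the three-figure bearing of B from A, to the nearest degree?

Δeast = 2584 − 1271 = 1313.00; Δnorth = -2919 − 1871 = -4790.00.
Bearing = atan2(Δeast, Δnorth) mod 360° = 164.67° ≈ 165°.

165°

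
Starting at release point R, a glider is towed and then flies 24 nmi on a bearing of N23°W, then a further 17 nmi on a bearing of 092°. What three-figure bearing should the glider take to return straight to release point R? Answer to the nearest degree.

Leg 1 (N23°W, 24 nmi): east 24 sin 337° = -9.38, north 24 cos 337° = 22.09
Leg 2 (092°, 17 nmi): east 17 sin 92° = 16.99, north 17 cos 92° = -0.59
Net displacement: 7.61 east, 21.50 north. Direction back to start is (-7.61, -21.50): bearing = atan2(-7.61, -21.50) mod 360° = 199.50° ≈ 199°.

199°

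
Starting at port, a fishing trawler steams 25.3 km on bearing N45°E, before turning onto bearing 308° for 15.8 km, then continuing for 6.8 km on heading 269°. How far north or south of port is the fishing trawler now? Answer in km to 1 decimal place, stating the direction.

Leg 1 (N45°E, 25.3 km): east 25.3 sin 45° = 17.89, north 25.3 cos 45° = 17.89
Leg 2 (308°, 15.8 km): east 15.8 sin 308° = -12.45, north 15.8 cos 308° = 9.73
Leg 3 (269°, 6.8 km): east 6.8 sin 269° = -6.80, north 6.8 cos 269° = -0.12
Net north component: 27.50 km.

27.5 km north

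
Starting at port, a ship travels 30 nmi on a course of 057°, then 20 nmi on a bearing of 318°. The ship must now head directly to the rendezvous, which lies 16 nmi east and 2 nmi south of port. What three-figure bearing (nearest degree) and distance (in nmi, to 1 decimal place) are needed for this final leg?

Leg 1 (057°, 30 nmi): east 30 sin 57° = 25.16, north 30 cos 57° = 16.34
Leg 2 (318°, 20 nmi): east 20 sin 318° = -13.38, north 20 cos 318° = 14.86
Current position: (11.78, 31.20). Target: (16, -2). Remaining: Δeast = 4.22, Δnorth = -33.20.
Bearing = atan2(4.22, -33.20) mod 360° = 172.75°; distance = √((4.22)² + (-33.20)²) = 33.469 nmi.

173°, 33.5 nmi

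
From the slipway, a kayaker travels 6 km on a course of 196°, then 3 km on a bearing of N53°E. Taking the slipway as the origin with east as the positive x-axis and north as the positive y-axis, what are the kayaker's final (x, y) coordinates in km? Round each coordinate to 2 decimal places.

Leg 1 (196°, 6 km): east 6 sin 196° = -1.65, north 6 cos 196° = -5.77
Leg 2 (N53°E, 3 km): east 3 sin 53° = 2.40, north 3 cos 53° = 1.81
Summing: 0.74 km east, -3.96 km north → (0.74, -3.96).

(0.74, -3.96)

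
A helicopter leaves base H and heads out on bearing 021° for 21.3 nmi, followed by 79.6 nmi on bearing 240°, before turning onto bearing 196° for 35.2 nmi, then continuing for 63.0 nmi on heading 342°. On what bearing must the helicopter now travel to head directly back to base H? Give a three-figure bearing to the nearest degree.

094°

Leg 1 (021°, 21.3 nmi): east 21.3 sin 21° = 7.63, north 21.3 cos 21° = 19.89
Leg 2 (240°, 79.6 nmi): east 79.6 sin 240° = -68.94, north 79.6 cos 240° = -39.80
Leg 3 (196°, 35.2 nmi): east 35.2 sin 196° = -9.70, north 35.2 cos 196° = -33.84
Leg 4 (342°, 63.0 nmi): east 63.0 sin 342° = -19.47, north 63.0 cos 342° = 59.92
Net displacement: -90.47 east, 6.17 north. Direction back to start is (90.47, -6.17): bearing = atan2(90.47, -6.17) mod 360° = 93.90° ≈ 094°.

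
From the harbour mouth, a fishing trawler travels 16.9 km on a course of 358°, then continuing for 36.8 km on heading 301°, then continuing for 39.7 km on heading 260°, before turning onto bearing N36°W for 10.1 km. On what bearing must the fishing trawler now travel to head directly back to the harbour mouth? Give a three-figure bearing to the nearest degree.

Leg 1 (358°, 16.9 km): east 16.9 sin 358° = -0.59, north 16.9 cos 358° = 16.89
Leg 2 (301°, 36.8 km): east 36.8 sin 301° = -31.54, north 36.8 cos 301° = 18.95
Leg 3 (260°, 39.7 km): east 39.7 sin 260° = -39.10, north 39.7 cos 260° = -6.89
Leg 4 (N36°W, 10.1 km): east 10.1 sin 324° = -5.94, north 10.1 cos 324° = 8.17
Net displacement: -77.17 east, 37.12 north. Direction back to start is (77.17, -37.12): bearing = atan2(77.17, -37.12) mod 360° = 115.69° ≈ 116°.

116°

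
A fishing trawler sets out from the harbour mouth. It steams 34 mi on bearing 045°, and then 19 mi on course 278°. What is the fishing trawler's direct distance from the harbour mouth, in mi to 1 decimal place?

Leg 1 (045°, 34 mi): east 34 sin 45° = 24.04, north 34 cos 45° = 24.04
Leg 2 (278°, 19 mi): east 19 sin 278° = -18.82, north 19 cos 278° = 2.64
Net: 5.23 east, 26.69 north. Distance = √((5.23)² + (26.69)²) = 27.193 mi.

27.2 mi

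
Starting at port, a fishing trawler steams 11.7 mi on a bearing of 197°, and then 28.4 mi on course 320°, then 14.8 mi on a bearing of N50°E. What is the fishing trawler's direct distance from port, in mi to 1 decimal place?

Leg 1 (197°, 11.7 mi): east 11.7 sin 197° = -3.42, north 11.7 cos 197° = -11.19
Leg 2 (320°, 28.4 mi): east 28.4 sin 320° = -18.26, north 28.4 cos 320° = 21.76
Leg 3 (N50°E, 14.8 mi): east 14.8 sin 50° = 11.34, north 14.8 cos 50° = 9.51
Net: -10.34 east, 20.08 north. Distance = √((-10.34)² + (20.08)²) = 22.585 mi.

22.6 mi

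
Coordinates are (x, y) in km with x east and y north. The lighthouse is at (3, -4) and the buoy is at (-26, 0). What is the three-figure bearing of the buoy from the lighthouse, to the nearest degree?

278°

Δeast = -26 − 3 = -29.00; Δnorth = 0 − -4 = 4.00.
Bearing = atan2(Δeast, Δnorth) mod 360° = 277.85° ≈ 278°.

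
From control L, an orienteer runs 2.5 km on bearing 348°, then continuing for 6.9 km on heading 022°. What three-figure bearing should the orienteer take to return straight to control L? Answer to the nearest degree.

Leg 1 (348°, 2.5 km): east 2.5 sin 348° = -0.52, north 2.5 cos 348° = 2.45
Leg 2 (022°, 6.9 km): east 6.9 sin 22° = 2.58, north 6.9 cos 22° = 6.40
Net displacement: 2.07 east, 8.84 north. Direction back to start is (-2.07, -8.84): bearing = atan2(-2.07, -8.84) mod 360° = 193.14° ≈ 193°.

193°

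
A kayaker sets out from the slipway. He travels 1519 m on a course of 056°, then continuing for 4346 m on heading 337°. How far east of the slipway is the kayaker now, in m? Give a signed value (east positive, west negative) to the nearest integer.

-439 m

Leg 1 (056°, 1519 m): east 1519 sin 56° = 1259.31, north 1519 cos 56° = 849.41
Leg 2 (337°, 4346 m): east 4346 sin 337° = -1698.12, north 4346 cos 337° = 4000.51
Net east component: -438.81 m.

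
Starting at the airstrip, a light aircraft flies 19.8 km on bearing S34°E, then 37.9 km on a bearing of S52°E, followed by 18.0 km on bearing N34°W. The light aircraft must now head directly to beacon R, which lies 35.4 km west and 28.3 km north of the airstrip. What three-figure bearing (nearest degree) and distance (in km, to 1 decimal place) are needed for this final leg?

Leg 1 (S34°E, 19.8 km): east 19.8 sin 146° = 11.07, north 19.8 cos 146° = -16.41
Leg 2 (S52°E, 37.9 km): east 37.9 sin 128° = 29.87, north 37.9 cos 128° = -23.33
Leg 3 (N34°W, 18.0 km): east 18.0 sin 326° = -10.07, north 18.0 cos 326° = 14.92
Current position: (30.87, -24.83). Target: (-35.4, 28.3). Remaining: Δeast = -66.27, Δnorth = 53.13.
Bearing = atan2(-66.27, 53.13) mod 360° = 308.72°; distance = √((-66.27)² + (53.13)²) = 84.937 km.

309°, 84.9 km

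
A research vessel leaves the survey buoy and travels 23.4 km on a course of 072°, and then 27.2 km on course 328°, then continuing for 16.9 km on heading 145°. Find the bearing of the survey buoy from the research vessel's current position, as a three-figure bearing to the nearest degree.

Leg 1 (072°, 23.4 km): east 23.4 sin 72° = 22.25, north 23.4 cos 72° = 7.23
Leg 2 (328°, 27.2 km): east 27.2 sin 328° = -14.41, north 27.2 cos 328° = 23.07
Leg 3 (145°, 16.9 km): east 16.9 sin 145° = 9.69, north 16.9 cos 145° = -13.84
Net displacement: 17.53 east, 16.45 north. Direction back to start is (-17.53, -16.45): bearing = atan2(-17.53, -16.45) mod 360° = 226.82° ≈ 227°.

227°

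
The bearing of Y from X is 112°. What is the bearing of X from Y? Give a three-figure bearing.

Back-bearing = 112° + 180° = 292°.

292°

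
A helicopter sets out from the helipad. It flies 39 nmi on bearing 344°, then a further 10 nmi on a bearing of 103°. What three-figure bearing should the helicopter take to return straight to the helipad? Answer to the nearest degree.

Leg 1 (344°, 39 nmi): east 39 sin 344° = -10.75, north 39 cos 344° = 37.49
Leg 2 (103°, 10 nmi): east 10 sin 103° = 9.74, north 10 cos 103° = -2.25
Net displacement: -1.01 east, 35.24 north. Direction back to start is (1.01, -35.24): bearing = atan2(1.01, -35.24) mod 360° = 178.36° ≈ 178°.

178°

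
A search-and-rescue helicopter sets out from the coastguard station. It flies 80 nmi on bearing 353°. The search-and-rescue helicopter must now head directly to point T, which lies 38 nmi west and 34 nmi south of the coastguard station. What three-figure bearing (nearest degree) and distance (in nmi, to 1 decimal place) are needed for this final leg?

Leg 1 (353°, 80 nmi): east 80 sin 353° = -9.75, north 80 cos 353° = 79.40
Current position: (-9.75, 79.40). Target: (-38, -34). Remaining: Δeast = -28.25, Δnorth = -113.40.
Bearing = atan2(-28.25, -113.40) mod 360° = 193.99°; distance = √((-28.25)² + (-113.40)²) = 116.870 nmi.

194°, 116.9 nmi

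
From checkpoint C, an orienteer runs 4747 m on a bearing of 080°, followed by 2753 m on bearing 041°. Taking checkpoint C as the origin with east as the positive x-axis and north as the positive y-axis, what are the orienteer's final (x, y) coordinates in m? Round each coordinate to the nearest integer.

Leg 1 (080°, 4747 m): east 4747 sin 80° = 4674.88, north 4747 cos 80° = 824.31
Leg 2 (041°, 2753 m): east 2753 sin 41° = 1806.13, north 2753 cos 41° = 2077.72
Summing: 6481.01 m east, 2902.02 m north → (6481, 2902).

(6481, 2902)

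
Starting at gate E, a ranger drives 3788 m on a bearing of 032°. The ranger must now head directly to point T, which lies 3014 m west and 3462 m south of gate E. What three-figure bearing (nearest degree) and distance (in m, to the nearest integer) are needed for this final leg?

Leg 1 (032°, 3788 m): east 3788 sin 32° = 2007.33, north 3788 cos 32° = 3212.41
Current position: (2007.33, 3212.41). Target: (-3014, -3462). Remaining: Δeast = -5021.33, Δnorth = -6674.41.
Bearing = atan2(-5021.33, -6674.41) mod 360° = 216.96°; distance = √((-5021.33)² + (-6674.41)²) = 8352.335 m.

217°, 8352 m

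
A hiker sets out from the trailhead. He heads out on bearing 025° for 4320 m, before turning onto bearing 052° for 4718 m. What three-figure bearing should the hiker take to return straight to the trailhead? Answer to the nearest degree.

Leg 1 (025°, 4320 m): east 4320 sin 25° = 1825.71, north 4320 cos 25° = 3915.25
Leg 2 (052°, 4718 m): east 4718 sin 52° = 3717.83, north 4718 cos 52° = 2904.69
Net displacement: 5543.55 east, 6819.94 north. Direction back to start is (-5543.55, -6819.94): bearing = atan2(-5543.55, -6819.94) mod 360° = 219.11° ≈ 219°.

219°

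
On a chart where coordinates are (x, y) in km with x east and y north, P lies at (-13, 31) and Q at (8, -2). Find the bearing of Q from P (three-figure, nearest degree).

148°

Δeast = 8 − -13 = 21.00; Δnorth = -2 − 31 = -33.00.
Bearing = atan2(Δeast, Δnorth) mod 360° = 147.53° ≈ 148°.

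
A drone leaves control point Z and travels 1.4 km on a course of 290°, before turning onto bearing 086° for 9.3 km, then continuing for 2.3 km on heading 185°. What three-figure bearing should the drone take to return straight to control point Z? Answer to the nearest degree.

Leg 1 (290°, 1.4 km): east 1.4 sin 290° = -1.32, north 1.4 cos 290° = 0.48
Leg 2 (086°, 9.3 km): east 9.3 sin 86° = 9.28, north 9.3 cos 86° = 0.65
Leg 3 (185°, 2.3 km): east 2.3 sin 185° = -0.20, north 2.3 cos 185° = -2.29
Net displacement: 7.76 east, -1.16 north. Direction back to start is (-7.76, 1.16): bearing = atan2(-7.76, 1.16) mod 360° = 278.53° ≈ 279°.

279°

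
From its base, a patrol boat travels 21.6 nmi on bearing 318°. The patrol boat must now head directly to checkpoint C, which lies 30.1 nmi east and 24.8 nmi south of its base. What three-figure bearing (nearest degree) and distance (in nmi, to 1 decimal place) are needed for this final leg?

133°, 60.4 nmi

Leg 1 (318°, 21.6 nmi): east 21.6 sin 318° = -14.45, north 21.6 cos 318° = 16.05
Current position: (-14.45, 16.05). Target: (30.1, -24.8). Remaining: Δeast = 44.55, Δnorth = -40.85.
Bearing = atan2(44.55, -40.85) mod 360° = 132.52°; distance = √((44.55)² + (-40.85)²) = 60.447 nmi.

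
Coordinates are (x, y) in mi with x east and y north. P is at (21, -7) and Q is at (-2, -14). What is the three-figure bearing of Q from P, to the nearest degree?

Δeast = -2 − 21 = -23.00; Δnorth = -14 − -7 = -7.00.
Bearing = atan2(Δeast, Δnorth) mod 360° = 253.07° ≈ 253°.

253°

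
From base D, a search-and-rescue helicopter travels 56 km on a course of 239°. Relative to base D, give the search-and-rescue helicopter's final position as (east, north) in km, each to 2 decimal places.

Leg 1 (239°, 56 km): east 56 sin 239° = -48.00, north 56 cos 239° = -28.84
Summing: -48.00 km east, -28.84 km north → (-48.00, -28.84).

(-48.00, -28.84)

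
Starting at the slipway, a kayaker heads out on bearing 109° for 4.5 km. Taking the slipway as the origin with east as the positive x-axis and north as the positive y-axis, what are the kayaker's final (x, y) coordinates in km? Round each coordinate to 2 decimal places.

Leg 1 (109°, 4.5 km): east 4.5 sin 109° = 4.25, north 4.5 cos 109° = -1.47
Summing: 4.25 km east, -1.47 km north → (4.25, -1.47).

(4.25, -1.47)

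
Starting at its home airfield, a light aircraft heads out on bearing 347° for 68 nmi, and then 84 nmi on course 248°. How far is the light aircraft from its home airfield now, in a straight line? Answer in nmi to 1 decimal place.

99.5 nmi

Leg 1 (347°, 68 nmi): east 68 sin 347° = -15.30, north 68 cos 347° = 66.26
Leg 2 (248°, 84 nmi): east 84 sin 248° = -77.88, north 84 cos 248° = -31.47
Net: -93.18 east, 34.79 north. Distance = √((-93.18)² + (34.79)²) = 99.463 nmi.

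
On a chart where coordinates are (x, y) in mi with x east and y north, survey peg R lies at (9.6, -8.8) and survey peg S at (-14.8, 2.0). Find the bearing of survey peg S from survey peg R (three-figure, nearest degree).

294°

Δeast = -14.8 − 9.6 = -24.40; Δnorth = 2.0 − -8.8 = 10.80.
Bearing = atan2(Δeast, Δnorth) mod 360° = 293.88° ≈ 294°.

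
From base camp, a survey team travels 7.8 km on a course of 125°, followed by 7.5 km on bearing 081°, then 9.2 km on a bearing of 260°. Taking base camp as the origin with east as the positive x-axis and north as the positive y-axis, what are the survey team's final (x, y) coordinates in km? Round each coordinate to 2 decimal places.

Leg 1 (125°, 7.8 km): east 7.8 sin 125° = 6.39, north 7.8 cos 125° = -4.47
Leg 2 (081°, 7.5 km): east 7.5 sin 81° = 7.41, north 7.5 cos 81° = 1.17
Leg 3 (260°, 9.2 km): east 9.2 sin 260° = -9.06, north 9.2 cos 260° = -1.60
Summing: 4.74 km east, -4.90 km north → (4.74, -4.90).

(4.74, -4.90)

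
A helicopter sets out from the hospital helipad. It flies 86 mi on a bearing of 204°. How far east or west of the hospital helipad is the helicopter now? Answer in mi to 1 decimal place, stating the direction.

Leg 1 (204°, 86 mi): east 86 sin 204° = -34.98, north 86 cos 204° = -78.56
Net east component: -34.98 mi.

35.0 mi west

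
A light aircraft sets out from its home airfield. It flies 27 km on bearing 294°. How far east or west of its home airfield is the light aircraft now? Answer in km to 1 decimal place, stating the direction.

Leg 1 (294°, 27 km): east 27 sin 294° = -24.67, north 27 cos 294° = 10.98
Net east component: -24.67 km.

24.7 km west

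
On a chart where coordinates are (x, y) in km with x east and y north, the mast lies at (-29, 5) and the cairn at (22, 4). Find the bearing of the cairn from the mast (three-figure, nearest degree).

091°

Δeast = 22 − -29 = 51.00; Δnorth = 4 − 5 = -1.00.
Bearing = atan2(Δeast, Δnorth) mod 360° = 91.12° ≈ 091°.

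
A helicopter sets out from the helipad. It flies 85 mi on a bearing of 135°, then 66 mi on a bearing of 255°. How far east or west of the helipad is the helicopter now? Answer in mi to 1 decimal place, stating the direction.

Leg 1 (135°, 85 mi): east 85 sin 135° = 60.10, north 85 cos 135° = -60.10
Leg 2 (255°, 66 mi): east 66 sin 255° = -63.75, north 66 cos 255° = -17.08
Net east component: -3.65 mi.

3.6 mi west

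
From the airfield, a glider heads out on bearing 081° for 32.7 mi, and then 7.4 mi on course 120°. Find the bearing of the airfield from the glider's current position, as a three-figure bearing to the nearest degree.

268°

Leg 1 (081°, 32.7 mi): east 32.7 sin 81° = 32.30, north 32.7 cos 81° = 5.12
Leg 2 (120°, 7.4 mi): east 7.4 sin 120° = 6.41, north 7.4 cos 120° = -3.70
Net displacement: 38.71 east, 1.42 north. Direction back to start is (-38.71, -1.42): bearing = atan2(-38.71, -1.42) mod 360° = 267.91° ≈ 268°.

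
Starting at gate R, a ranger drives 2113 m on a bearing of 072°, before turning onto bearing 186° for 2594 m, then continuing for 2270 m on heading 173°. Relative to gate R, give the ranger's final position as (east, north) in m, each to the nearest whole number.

Leg 1 (072°, 2113 m): east 2113 sin 72° = 2009.58, north 2113 cos 72° = 652.95
Leg 2 (186°, 2594 m): east 2594 sin 186° = -271.15, north 2594 cos 186° = -2579.79
Leg 3 (173°, 2270 m): east 2270 sin 173° = 276.64, north 2270 cos 173° = -2253.08
Summing: 2015.08 m east, -4179.92 m north → (2015, -4180).

(2015, -4180)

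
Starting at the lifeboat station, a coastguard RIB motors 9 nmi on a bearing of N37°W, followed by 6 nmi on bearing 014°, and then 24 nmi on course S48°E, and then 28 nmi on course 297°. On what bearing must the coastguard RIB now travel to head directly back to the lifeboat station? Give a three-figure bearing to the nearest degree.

131°

Leg 1 (N37°W, 9 nmi): east 9 sin 323° = -5.42, north 9 cos 323° = 7.19
Leg 2 (014°, 6 nmi): east 6 sin 14° = 1.45, north 6 cos 14° = 5.82
Leg 3 (S48°E, 24 nmi): east 24 sin 132° = 17.84, north 24 cos 132° = -16.06
Leg 4 (297°, 28 nmi): east 28 sin 297° = -24.95, north 28 cos 297° = 12.71
Net displacement: -11.08 east, 9.66 north. Direction back to start is (11.08, -9.66): bearing = atan2(11.08, -9.66) mod 360° = 131.10° ≈ 131°.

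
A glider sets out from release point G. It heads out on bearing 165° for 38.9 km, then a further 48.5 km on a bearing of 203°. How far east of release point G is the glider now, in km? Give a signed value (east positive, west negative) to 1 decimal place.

Leg 1 (165°, 38.9 km): east 38.9 sin 165° = 10.07, north 38.9 cos 165° = -37.57
Leg 2 (203°, 48.5 km): east 48.5 sin 203° = -18.95, north 48.5 cos 203° = -44.64
Net east component: -8.88 km.

-8.9 km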